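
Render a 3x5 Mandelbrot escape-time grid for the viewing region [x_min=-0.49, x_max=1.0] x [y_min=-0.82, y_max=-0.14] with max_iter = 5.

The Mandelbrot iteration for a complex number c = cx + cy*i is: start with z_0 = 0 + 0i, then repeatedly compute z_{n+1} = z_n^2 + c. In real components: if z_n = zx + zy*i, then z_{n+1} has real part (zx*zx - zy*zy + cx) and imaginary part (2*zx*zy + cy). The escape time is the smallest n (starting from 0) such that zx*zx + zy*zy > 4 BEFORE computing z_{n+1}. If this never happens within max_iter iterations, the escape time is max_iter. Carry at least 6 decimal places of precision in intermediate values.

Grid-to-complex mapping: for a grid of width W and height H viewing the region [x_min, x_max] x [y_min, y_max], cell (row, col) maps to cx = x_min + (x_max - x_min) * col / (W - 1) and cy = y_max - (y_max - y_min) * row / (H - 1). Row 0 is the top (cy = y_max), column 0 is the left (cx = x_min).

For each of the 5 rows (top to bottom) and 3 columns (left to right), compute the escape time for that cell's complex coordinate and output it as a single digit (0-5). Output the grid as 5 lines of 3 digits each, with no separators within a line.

(row=0, col=0): c = -0.4900 + -0.1400i → escape time 5
(row=0, col=1): c = 0.2550 + -0.1400i → escape time 5
(row=0, col=2): c = 1.0000 + -0.1400i → escape time 2
(row=1, col=0): c = -0.4900 + -0.3100i → escape time 5
(row=1, col=1): c = 0.2550 + -0.3100i → escape time 5
(row=1, col=2): c = 1.0000 + -0.3100i → escape time 2
(row=2, col=0): c = -0.4900 + -0.4800i → escape time 5
(row=2, col=1): c = 0.2550 + -0.4800i → escape time 5
(row=2, col=2): c = 1.0000 + -0.4800i → escape time 2
(row=3, col=0): c = -0.4900 + -0.6500i → escape time 5
(row=3, col=1): c = 0.2550 + -0.6500i → escape time 5
(row=3, col=2): c = 1.0000 + -0.6500i → escape time 2
(row=4, col=0): c = -0.4900 + -0.8200i → escape time 5
(row=4, col=1): c = 0.2550 + -0.8200i → escape time 5
(row=4, col=2): c = 1.0000 + -0.8200i → escape time 2

Answer: 552
552
552
552
552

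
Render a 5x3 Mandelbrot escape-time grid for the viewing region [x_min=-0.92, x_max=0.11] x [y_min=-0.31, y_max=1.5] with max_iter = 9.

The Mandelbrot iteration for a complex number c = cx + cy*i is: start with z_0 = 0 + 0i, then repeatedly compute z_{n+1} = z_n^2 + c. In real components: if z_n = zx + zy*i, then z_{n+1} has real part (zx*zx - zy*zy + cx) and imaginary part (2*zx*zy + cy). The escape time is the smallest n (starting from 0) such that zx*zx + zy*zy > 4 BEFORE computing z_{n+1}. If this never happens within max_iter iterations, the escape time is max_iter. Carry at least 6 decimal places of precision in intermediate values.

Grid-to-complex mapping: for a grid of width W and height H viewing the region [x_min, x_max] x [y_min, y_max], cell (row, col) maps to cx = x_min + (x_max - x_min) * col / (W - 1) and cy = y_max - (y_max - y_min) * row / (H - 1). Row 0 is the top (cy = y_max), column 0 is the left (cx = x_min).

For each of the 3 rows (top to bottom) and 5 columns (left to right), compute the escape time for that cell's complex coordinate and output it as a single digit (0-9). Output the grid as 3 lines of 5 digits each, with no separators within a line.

Answer: 22222
57999
99999

Derivation:
(row=0, col=0): c = -0.9200 + 1.5000i → escape time 2
(row=0, col=1): c = -0.6625 + 1.5000i → escape time 2
(row=0, col=2): c = -0.4050 + 1.5000i → escape time 2
(row=0, col=3): c = -0.1475 + 1.5000i → escape time 2
(row=0, col=4): c = 0.1100 + 1.5000i → escape time 2
(row=1, col=0): c = -0.9200 + 0.5950i → escape time 5
(row=1, col=1): c = -0.6625 + 0.5950i → escape time 7
(row=1, col=2): c = -0.4050 + 0.5950i → escape time 9
(row=1, col=3): c = -0.1475 + 0.5950i → escape time 9
(row=1, col=4): c = 0.1100 + 0.5950i → escape time 9
(row=2, col=0): c = -0.9200 + -0.3100i → escape time 9
(row=2, col=1): c = -0.6625 + -0.3100i → escape time 9
(row=2, col=2): c = -0.4050 + -0.3100i → escape time 9
(row=2, col=3): c = -0.1475 + -0.3100i → escape time 9
(row=2, col=4): c = 0.1100 + -0.3100i → escape time 9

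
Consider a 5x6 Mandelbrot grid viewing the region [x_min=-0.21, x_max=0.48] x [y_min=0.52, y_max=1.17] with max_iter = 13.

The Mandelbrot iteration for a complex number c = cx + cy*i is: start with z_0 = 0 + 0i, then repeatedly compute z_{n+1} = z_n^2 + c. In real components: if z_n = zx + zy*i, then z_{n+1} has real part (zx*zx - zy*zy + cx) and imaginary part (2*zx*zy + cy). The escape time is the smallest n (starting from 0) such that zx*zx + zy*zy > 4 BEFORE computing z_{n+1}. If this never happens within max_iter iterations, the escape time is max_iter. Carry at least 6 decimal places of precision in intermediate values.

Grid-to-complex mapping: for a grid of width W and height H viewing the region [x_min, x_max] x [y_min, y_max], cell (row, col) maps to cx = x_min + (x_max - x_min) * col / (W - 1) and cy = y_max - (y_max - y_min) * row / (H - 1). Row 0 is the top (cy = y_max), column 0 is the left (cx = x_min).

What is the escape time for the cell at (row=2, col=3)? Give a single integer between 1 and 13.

Answer: 4

Derivation:
z_0 = 0 + 0i, c = 0.3075 + 0.9100i
Iter 1: z = 0.3075 + 0.9100i, |z|^2 = 0.9227
Iter 2: z = -0.4260 + 1.4696i, |z|^2 = 2.3414
Iter 3: z = -1.6709 + -0.3423i, |z|^2 = 2.9089
Iter 4: z = 2.9821 + 2.0538i, |z|^2 = 13.1110
Escaped at iteration 4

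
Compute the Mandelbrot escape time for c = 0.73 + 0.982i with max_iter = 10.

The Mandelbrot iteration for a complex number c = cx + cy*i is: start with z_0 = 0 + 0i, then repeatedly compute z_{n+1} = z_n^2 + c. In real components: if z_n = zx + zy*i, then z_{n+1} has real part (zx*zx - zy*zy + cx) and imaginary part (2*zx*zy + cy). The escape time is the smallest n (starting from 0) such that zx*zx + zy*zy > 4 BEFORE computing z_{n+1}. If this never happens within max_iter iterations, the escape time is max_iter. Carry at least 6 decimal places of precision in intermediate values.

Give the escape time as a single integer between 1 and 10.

z_0 = 0 + 0i, c = 0.7300 + 0.9820i
Iter 1: z = 0.7300 + 0.9820i, |z|^2 = 1.4972
Iter 2: z = 0.2986 + 2.4157i, |z|^2 = 5.9249
Escaped at iteration 2

Answer: 2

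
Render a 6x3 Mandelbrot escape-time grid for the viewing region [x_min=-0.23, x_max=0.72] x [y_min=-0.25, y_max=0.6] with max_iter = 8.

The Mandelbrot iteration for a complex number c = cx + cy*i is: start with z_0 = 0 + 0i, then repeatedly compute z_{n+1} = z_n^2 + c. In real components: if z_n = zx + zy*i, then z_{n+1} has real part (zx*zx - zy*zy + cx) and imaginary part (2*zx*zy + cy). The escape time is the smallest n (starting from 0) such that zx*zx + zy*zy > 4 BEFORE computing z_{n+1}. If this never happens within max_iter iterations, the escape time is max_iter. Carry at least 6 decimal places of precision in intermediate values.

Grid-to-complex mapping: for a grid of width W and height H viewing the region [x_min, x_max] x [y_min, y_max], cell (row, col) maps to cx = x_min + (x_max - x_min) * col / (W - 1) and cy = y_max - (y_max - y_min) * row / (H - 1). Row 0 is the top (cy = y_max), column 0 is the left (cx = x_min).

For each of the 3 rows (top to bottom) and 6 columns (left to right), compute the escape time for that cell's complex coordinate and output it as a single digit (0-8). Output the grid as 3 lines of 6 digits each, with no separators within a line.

Answer: 888843
888853
888853

Derivation:
(row=0, col=0): c = -0.2300 + 0.6000i → escape time 8
(row=0, col=1): c = -0.0400 + 0.6000i → escape time 8
(row=0, col=2): c = 0.1500 + 0.6000i → escape time 8
(row=0, col=3): c = 0.3400 + 0.6000i → escape time 8
(row=0, col=4): c = 0.5300 + 0.6000i → escape time 4
(row=0, col=5): c = 0.7200 + 0.6000i → escape time 3
(row=1, col=0): c = -0.2300 + 0.1750i → escape time 8
(row=1, col=1): c = -0.0400 + 0.1750i → escape time 8
(row=1, col=2): c = 0.1500 + 0.1750i → escape time 8
(row=1, col=3): c = 0.3400 + 0.1750i → escape time 8
(row=1, col=4): c = 0.5300 + 0.1750i → escape time 5
(row=1, col=5): c = 0.7200 + 0.1750i → escape time 3
(row=2, col=0): c = -0.2300 + -0.2500i → escape time 8
(row=2, col=1): c = -0.0400 + -0.2500i → escape time 8
(row=2, col=2): c = 0.1500 + -0.2500i → escape time 8
(row=2, col=3): c = 0.3400 + -0.2500i → escape time 8
(row=2, col=4): c = 0.5300 + -0.2500i → escape time 5
(row=2, col=5): c = 0.7200 + -0.2500i → escape time 3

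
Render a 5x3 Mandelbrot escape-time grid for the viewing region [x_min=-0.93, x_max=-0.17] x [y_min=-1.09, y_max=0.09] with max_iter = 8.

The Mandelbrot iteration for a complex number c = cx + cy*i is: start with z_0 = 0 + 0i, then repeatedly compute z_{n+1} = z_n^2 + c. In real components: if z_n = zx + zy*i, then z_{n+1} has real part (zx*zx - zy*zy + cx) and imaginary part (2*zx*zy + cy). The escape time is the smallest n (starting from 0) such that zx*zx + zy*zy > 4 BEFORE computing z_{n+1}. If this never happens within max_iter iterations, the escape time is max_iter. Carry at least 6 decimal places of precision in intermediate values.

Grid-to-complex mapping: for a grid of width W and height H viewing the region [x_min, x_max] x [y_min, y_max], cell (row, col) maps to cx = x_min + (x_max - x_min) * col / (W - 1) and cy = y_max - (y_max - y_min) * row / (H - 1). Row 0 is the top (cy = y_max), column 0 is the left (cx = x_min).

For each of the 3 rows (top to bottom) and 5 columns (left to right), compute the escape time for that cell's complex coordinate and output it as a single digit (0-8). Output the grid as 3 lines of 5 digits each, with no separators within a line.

(row=0, col=0): c = -0.9300 + 0.0900i → escape time 8
(row=0, col=1): c = -0.7400 + 0.0900i → escape time 8
(row=0, col=2): c = -0.5500 + 0.0900i → escape time 8
(row=0, col=3): c = -0.3600 + 0.0900i → escape time 8
(row=0, col=4): c = -0.1700 + 0.0900i → escape time 8
(row=1, col=0): c = -0.9300 + -0.5000i → escape time 5
(row=1, col=1): c = -0.7400 + -0.5000i → escape time 6
(row=1, col=2): c = -0.5500 + -0.5000i → escape time 8
(row=1, col=3): c = -0.3600 + -0.5000i → escape time 8
(row=1, col=4): c = -0.1700 + -0.5000i → escape time 8
(row=2, col=0): c = -0.9300 + -1.0900i → escape time 3
(row=2, col=1): c = -0.7400 + -1.0900i → escape time 3
(row=2, col=2): c = -0.5500 + -1.0900i → escape time 3
(row=2, col=3): c = -0.3600 + -1.0900i → escape time 4
(row=2, col=4): c = -0.1700 + -1.0900i → escape time 8

Answer: 88888
56888
33348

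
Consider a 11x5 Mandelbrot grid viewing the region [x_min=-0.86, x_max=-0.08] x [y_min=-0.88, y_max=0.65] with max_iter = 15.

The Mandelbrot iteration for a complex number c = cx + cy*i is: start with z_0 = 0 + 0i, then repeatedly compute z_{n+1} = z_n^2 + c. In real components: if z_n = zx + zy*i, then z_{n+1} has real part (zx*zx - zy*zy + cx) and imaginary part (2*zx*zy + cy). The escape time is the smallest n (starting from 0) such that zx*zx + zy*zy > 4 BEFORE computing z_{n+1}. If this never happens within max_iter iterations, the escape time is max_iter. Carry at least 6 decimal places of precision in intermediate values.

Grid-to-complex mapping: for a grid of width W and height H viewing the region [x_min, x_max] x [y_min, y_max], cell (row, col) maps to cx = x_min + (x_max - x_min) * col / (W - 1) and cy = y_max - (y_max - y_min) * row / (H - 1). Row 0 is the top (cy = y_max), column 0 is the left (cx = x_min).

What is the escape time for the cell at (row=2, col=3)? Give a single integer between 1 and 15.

Answer: 15

Derivation:
z_0 = 0 + 0i, c = -0.6260 + -0.1150i
Iter 1: z = -0.6260 + -0.1150i, |z|^2 = 0.4051
Iter 2: z = -0.2473 + 0.0290i, |z|^2 = 0.0620
Iter 3: z = -0.5657 + -0.1293i, |z|^2 = 0.3367
Iter 4: z = -0.3228 + 0.0313i, |z|^2 = 0.1052
Iter 5: z = -0.5228 + -0.1352i, |z|^2 = 0.2916
Iter 6: z = -0.3710 + 0.0264i, |z|^2 = 0.1383
Iter 7: z = -0.4891 + -0.1346i, |z|^2 = 0.2573
Iter 8: z = -0.4049 + 0.0166i, |z|^2 = 0.1642
Iter 9: z = -0.4623 + -0.1285i, |z|^2 = 0.2303
Iter 10: z = -0.4288 + 0.0038i, |z|^2 = 0.1838
Iter 11: z = -0.4422 + -0.1183i, |z|^2 = 0.2095
Iter 12: z = -0.4445 + -0.0104i, |z|^2 = 0.1977
Iter 13: z = -0.4286 + -0.1057i, |z|^2 = 0.1948
Iter 14: z = -0.4535 + -0.0244i, |z|^2 = 0.2063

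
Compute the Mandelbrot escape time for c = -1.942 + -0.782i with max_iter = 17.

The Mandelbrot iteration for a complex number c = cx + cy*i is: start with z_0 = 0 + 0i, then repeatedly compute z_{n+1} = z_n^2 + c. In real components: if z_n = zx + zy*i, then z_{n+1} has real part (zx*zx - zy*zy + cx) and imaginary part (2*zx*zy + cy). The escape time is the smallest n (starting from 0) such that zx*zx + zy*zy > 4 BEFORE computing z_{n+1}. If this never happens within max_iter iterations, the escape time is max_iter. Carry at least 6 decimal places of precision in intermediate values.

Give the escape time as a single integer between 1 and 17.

z_0 = 0 + 0i, c = -1.9420 + -0.7820i
Iter 1: z = -1.9420 + -0.7820i, |z|^2 = 4.3829
Escaped at iteration 1

Answer: 1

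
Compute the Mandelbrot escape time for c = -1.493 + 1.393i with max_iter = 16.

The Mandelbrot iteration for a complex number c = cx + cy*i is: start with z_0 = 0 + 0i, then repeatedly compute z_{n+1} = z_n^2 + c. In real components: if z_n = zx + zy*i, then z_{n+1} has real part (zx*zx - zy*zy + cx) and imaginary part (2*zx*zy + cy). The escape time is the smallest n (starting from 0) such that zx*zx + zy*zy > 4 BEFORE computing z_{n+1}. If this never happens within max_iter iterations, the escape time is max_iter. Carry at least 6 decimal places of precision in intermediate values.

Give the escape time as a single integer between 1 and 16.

z_0 = 0 + 0i, c = -1.4930 + 1.3930i
Iter 1: z = -1.4930 + 1.3930i, |z|^2 = 4.1695
Escaped at iteration 1

Answer: 1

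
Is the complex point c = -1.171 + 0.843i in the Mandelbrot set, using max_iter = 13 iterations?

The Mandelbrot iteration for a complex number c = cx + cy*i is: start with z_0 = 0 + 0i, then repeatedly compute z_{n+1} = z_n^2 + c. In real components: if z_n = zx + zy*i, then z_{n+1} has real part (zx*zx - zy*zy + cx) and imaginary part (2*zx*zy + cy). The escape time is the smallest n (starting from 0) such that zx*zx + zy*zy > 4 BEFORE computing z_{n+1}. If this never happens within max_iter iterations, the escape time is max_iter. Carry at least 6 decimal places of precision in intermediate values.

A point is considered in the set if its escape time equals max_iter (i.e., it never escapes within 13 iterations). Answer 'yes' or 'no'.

Answer: no

Derivation:
z_0 = 0 + 0i, c = -1.1710 + 0.8430i
Iter 1: z = -1.1710 + 0.8430i, |z|^2 = 2.0819
Iter 2: z = -0.5104 + -1.1313i, |z|^2 = 1.5404
Iter 3: z = -2.1903 + 1.9979i, |z|^2 = 8.7890
Escaped at iteration 3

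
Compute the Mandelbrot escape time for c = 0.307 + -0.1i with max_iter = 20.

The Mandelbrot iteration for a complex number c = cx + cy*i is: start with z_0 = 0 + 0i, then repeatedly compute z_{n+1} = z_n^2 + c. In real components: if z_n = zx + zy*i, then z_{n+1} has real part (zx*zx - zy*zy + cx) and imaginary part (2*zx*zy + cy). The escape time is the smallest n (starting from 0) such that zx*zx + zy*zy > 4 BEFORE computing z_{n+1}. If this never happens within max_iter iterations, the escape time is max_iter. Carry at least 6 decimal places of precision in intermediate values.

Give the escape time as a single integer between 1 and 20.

Answer: 20

Derivation:
z_0 = 0 + 0i, c = 0.3070 + -0.1000i
Iter 1: z = 0.3070 + -0.1000i, |z|^2 = 0.1042
Iter 2: z = 0.3912 + -0.1614i, |z|^2 = 0.1791
Iter 3: z = 0.4340 + -0.2263i, |z|^2 = 0.2396
Iter 4: z = 0.4442 + -0.2964i, |z|^2 = 0.2852
Iter 5: z = 0.4164 + -0.3633i, |z|^2 = 0.3054
Iter 6: z = 0.3484 + -0.4026i, |z|^2 = 0.2835
Iter 7: z = 0.2663 + -0.3805i, |z|^2 = 0.2157
Iter 8: z = 0.2331 + -0.3027i, |z|^2 = 0.1459
Iter 9: z = 0.2697 + -0.2411i, |z|^2 = 0.1309
Iter 10: z = 0.3216 + -0.2301i, |z|^2 = 0.1564
Iter 11: z = 0.3575 + -0.2480i, |z|^2 = 0.1893
Iter 12: z = 0.3733 + -0.2773i, |z|^2 = 0.2163
Iter 13: z = 0.3695 + -0.3071i, |z|^2 = 0.2308
Iter 14: z = 0.3492 + -0.3269i, |z|^2 = 0.2288
Iter 15: z = 0.3221 + -0.3283i, |z|^2 = 0.2115
Iter 16: z = 0.3030 + -0.3115i, |z|^2 = 0.1888
Iter 17: z = 0.3018 + -0.2887i, |z|^2 = 0.1744
Iter 18: z = 0.3147 + -0.2743i, |z|^2 = 0.1742
Iter 19: z = 0.3308 + -0.2726i, |z|^2 = 0.1838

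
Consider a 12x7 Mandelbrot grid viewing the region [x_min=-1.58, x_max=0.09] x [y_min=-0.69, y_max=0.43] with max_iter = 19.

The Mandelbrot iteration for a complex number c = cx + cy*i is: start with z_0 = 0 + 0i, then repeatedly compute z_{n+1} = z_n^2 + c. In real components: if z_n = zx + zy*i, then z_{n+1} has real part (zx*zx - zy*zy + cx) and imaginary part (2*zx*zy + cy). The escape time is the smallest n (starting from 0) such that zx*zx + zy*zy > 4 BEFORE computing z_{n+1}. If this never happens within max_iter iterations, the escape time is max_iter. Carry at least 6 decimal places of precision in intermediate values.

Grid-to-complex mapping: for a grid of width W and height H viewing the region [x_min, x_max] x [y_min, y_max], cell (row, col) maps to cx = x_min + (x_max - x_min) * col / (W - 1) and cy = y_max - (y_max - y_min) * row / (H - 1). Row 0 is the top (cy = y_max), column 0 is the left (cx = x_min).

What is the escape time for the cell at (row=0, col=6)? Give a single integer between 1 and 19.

Answer: 19

Derivation:
z_0 = 0 + 0i, c = -0.6691 + 0.4300i
Iter 1: z = -0.6691 + 0.4300i, |z|^2 = 0.6326
Iter 2: z = -0.4063 + -0.1454i, |z|^2 = 0.1862
Iter 3: z = -0.5252 + 0.5482i, |z|^2 = 0.5763
Iter 4: z = -0.6938 + -0.1457i, |z|^2 = 0.5026
Iter 5: z = -0.2090 + 0.6322i, |z|^2 = 0.4434
Iter 6: z = -1.0251 + 0.1658i, |z|^2 = 1.0784
Iter 7: z = 0.3543 + 0.0902i, |z|^2 = 0.1337
Iter 8: z = -0.5517 + 0.4939i, |z|^2 = 0.5483
Iter 9: z = -0.6087 + -0.1149i, |z|^2 = 0.3837
Iter 10: z = -0.3118 + 0.5699i, |z|^2 = 0.4220
Iter 11: z = -0.8967 + 0.0746i, |z|^2 = 0.8096
Iter 12: z = 0.1294 + 0.2962i, |z|^2 = 0.1045
Iter 13: z = -0.7401 + 0.5066i, |z|^2 = 0.8044
Iter 14: z = -0.3780 + -0.3199i, |z|^2 = 0.2452
Iter 15: z = -0.6285 + 0.6719i, |z|^2 = 0.8464
Iter 16: z = -0.7255 + -0.4146i, |z|^2 = 0.6981
Iter 17: z = -0.3147 + 1.0315i, |z|^2 = 1.1630
Iter 18: z = -1.6340 + -0.2192i, |z|^2 = 2.7181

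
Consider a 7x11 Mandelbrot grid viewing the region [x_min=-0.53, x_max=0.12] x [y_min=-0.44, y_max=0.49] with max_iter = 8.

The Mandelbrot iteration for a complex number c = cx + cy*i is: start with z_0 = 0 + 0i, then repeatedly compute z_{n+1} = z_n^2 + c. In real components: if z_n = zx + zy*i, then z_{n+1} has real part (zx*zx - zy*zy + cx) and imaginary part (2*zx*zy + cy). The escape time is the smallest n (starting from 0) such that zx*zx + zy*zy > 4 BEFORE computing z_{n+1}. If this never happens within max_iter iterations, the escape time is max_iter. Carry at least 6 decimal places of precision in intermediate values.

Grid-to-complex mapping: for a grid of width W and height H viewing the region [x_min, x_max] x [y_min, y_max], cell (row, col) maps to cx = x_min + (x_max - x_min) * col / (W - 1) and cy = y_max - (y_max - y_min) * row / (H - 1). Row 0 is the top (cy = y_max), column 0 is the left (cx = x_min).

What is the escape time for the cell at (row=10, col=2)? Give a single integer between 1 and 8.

z_0 = 0 + 0i, c = -0.3133 + -0.4400i
Iter 1: z = -0.3133 + -0.4400i, |z|^2 = 0.2918
Iter 2: z = -0.4088 + -0.1643i, |z|^2 = 0.1941
Iter 3: z = -0.1732 + -0.3057i, |z|^2 = 0.1235
Iter 4: z = -0.3768 + -0.3341i, |z|^2 = 0.2536
Iter 5: z = -0.2830 + -0.1882i, |z|^2 = 0.1155
Iter 6: z = -0.2687 + -0.3335i, |z|^2 = 0.1834
Iter 7: z = -0.3523 + -0.2608i, |z|^2 = 0.1922

Answer: 8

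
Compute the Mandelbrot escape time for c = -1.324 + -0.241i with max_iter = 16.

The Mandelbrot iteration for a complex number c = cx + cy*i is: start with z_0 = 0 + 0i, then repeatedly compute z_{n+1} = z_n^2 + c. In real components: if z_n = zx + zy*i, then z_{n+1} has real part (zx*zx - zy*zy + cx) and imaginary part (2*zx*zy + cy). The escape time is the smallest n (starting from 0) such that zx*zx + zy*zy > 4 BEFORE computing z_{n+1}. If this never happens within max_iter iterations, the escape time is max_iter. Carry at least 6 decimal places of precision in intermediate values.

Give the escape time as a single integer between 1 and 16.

Answer: 7

Derivation:
z_0 = 0 + 0i, c = -1.3240 + -0.2410i
Iter 1: z = -1.3240 + -0.2410i, |z|^2 = 1.8111
Iter 2: z = 0.3709 + 0.3972i, |z|^2 = 0.2953
Iter 3: z = -1.3442 + 0.0536i, |z|^2 = 1.8097
Iter 4: z = 0.4799 + -0.3851i, |z|^2 = 0.3787
Iter 5: z = -1.2420 + -0.6107i, |z|^2 = 1.9155
Iter 6: z = -0.1544 + 1.2759i, |z|^2 = 1.6518
Iter 7: z = -2.9282 + -0.6350i, |z|^2 = 8.9774
Escaped at iteration 7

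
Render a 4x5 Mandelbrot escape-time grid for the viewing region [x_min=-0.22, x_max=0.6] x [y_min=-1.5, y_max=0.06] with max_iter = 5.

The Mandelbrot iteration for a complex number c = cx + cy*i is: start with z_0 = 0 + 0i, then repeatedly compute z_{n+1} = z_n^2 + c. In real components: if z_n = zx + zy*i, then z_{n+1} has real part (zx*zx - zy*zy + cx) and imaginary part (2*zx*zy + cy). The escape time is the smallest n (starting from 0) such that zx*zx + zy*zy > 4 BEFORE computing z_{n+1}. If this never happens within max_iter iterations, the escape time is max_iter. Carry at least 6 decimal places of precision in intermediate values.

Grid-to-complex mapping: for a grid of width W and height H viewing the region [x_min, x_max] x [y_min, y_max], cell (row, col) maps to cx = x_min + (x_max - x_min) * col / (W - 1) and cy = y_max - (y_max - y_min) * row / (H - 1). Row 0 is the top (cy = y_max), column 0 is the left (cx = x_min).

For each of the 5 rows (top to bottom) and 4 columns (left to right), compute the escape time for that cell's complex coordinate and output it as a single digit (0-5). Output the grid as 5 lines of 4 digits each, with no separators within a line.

(row=0, col=0): c = -0.2200 + 0.0600i → escape time 5
(row=0, col=1): c = 0.0533 + 0.0600i → escape time 5
(row=0, col=2): c = 0.3267 + 0.0600i → escape time 5
(row=0, col=3): c = 0.6000 + 0.0600i → escape time 4
(row=1, col=0): c = -0.2200 + -0.3300i → escape time 5
(row=1, col=1): c = 0.0533 + -0.3300i → escape time 5
(row=1, col=2): c = 0.3267 + -0.3300i → escape time 5
(row=1, col=3): c = 0.6000 + -0.3300i → escape time 4
(row=2, col=0): c = -0.2200 + -0.7200i → escape time 5
(row=2, col=1): c = 0.0533 + -0.7200i → escape time 5
(row=2, col=2): c = 0.3267 + -0.7200i → escape time 5
(row=2, col=3): c = 0.6000 + -0.7200i → escape time 3
(row=3, col=0): c = -0.2200 + -1.1100i → escape time 5
(row=3, col=1): c = 0.0533 + -1.1100i → escape time 4
(row=3, col=2): c = 0.3267 + -1.1100i → escape time 2
(row=3, col=3): c = 0.6000 + -1.1100i → escape time 2
(row=4, col=0): c = -0.2200 + -1.5000i → escape time 2
(row=4, col=1): c = 0.0533 + -1.5000i → escape time 2
(row=4, col=2): c = 0.3267 + -1.5000i → escape time 2
(row=4, col=3): c = 0.6000 + -1.5000i → escape time 2

Answer: 5554
5554
5553
5422
2222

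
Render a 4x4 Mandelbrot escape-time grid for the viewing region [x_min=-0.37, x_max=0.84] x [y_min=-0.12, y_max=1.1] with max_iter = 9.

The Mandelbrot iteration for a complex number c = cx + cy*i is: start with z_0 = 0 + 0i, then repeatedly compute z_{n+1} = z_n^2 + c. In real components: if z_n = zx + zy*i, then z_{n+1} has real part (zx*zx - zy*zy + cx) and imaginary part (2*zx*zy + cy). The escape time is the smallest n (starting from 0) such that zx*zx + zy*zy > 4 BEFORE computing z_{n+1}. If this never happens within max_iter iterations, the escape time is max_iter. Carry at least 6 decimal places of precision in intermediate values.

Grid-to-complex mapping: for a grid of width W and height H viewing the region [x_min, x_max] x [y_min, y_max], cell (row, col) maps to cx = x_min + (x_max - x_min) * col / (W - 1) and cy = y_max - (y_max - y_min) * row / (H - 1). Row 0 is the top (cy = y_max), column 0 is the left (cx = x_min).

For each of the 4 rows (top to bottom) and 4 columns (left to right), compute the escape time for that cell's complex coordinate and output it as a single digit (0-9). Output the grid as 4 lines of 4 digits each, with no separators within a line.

(row=0, col=0): c = -0.3700 + 1.1000i → escape time 4
(row=0, col=1): c = 0.0333 + 1.1000i → escape time 4
(row=0, col=2): c = 0.4367 + 1.1000i → escape time 2
(row=0, col=3): c = 0.8400 + 1.1000i → escape time 2
(row=1, col=0): c = -0.3700 + 0.6933i → escape time 9
(row=1, col=1): c = 0.0333 + 0.6933i → escape time 9
(row=1, col=2): c = 0.4367 + 0.6933i → escape time 4
(row=1, col=3): c = 0.8400 + 0.6933i → escape time 2
(row=2, col=0): c = -0.3700 + 0.2867i → escape time 9
(row=2, col=1): c = 0.0333 + 0.2867i → escape time 9
(row=2, col=2): c = 0.4367 + 0.2867i → escape time 8
(row=2, col=3): c = 0.8400 + 0.2867i → escape time 3
(row=3, col=0): c = -0.3700 + -0.1200i → escape time 9
(row=3, col=1): c = 0.0333 + -0.1200i → escape time 9
(row=3, col=2): c = 0.4367 + -0.1200i → escape time 6
(row=3, col=3): c = 0.8400 + -0.1200i → escape time 3

Answer: 4422
9942
9983
9963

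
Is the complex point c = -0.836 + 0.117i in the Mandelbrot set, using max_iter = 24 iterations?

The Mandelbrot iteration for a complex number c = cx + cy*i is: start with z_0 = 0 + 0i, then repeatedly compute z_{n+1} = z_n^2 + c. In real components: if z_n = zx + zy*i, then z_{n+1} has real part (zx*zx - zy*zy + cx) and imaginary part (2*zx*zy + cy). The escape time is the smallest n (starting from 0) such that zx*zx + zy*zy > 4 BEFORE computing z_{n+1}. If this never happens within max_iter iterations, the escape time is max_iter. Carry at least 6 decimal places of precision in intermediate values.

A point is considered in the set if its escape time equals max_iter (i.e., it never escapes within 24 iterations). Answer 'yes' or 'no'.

z_0 = 0 + 0i, c = -0.8360 + 0.1170i
Iter 1: z = -0.8360 + 0.1170i, |z|^2 = 0.7126
Iter 2: z = -0.1508 + -0.0786i, |z|^2 = 0.0289
Iter 3: z = -0.8194 + 0.1407i, |z|^2 = 0.6913
Iter 4: z = -0.1843 + -0.1136i, |z|^2 = 0.0469
Iter 5: z = -0.8149 + 0.1589i, |z|^2 = 0.6894
Iter 6: z = -0.1971 + -0.1420i, |z|^2 = 0.0590
Iter 7: z = -0.8173 + 0.1730i, |z|^2 = 0.6979
Iter 8: z = -0.1979 + -0.1657i, |z|^2 = 0.0666
Iter 9: z = -0.8243 + 0.1826i, |z|^2 = 0.7128
Iter 10: z = -0.1899 + -0.1840i, |z|^2 = 0.0699
Iter 11: z = -0.8338 + 0.1869i, |z|^2 = 0.7302
Iter 12: z = -0.1757 + -0.1947i, |z|^2 = 0.0688
Iter 13: z = -0.8430 + 0.1854i, |z|^2 = 0.7451
Iter 14: z = -0.1597 + -0.1956i, |z|^2 = 0.0638
Iter 15: z = -0.8488 + 0.1795i, |z|^2 = 0.7526
Iter 16: z = -0.1478 + -0.1877i, |z|^2 = 0.0571
Iter 17: z = -0.8494 + 0.1725i, |z|^2 = 0.7512
Iter 18: z = -0.1443 + -0.1760i, |z|^2 = 0.0518
Iter 19: z = -0.8461 + 0.1678i, |z|^2 = 0.7441
Iter 20: z = -0.1482 + -0.1670i, |z|^2 = 0.0498
Iter 21: z = -0.8419 + 0.1665i, |z|^2 = 0.7365
Iter 22: z = -0.1549 + -0.1633i, |z|^2 = 0.0507
Iter 23: z = -0.8387 + 0.1676i, |z|^2 = 0.7315
Did not escape in 24 iterations → in set

Answer: yes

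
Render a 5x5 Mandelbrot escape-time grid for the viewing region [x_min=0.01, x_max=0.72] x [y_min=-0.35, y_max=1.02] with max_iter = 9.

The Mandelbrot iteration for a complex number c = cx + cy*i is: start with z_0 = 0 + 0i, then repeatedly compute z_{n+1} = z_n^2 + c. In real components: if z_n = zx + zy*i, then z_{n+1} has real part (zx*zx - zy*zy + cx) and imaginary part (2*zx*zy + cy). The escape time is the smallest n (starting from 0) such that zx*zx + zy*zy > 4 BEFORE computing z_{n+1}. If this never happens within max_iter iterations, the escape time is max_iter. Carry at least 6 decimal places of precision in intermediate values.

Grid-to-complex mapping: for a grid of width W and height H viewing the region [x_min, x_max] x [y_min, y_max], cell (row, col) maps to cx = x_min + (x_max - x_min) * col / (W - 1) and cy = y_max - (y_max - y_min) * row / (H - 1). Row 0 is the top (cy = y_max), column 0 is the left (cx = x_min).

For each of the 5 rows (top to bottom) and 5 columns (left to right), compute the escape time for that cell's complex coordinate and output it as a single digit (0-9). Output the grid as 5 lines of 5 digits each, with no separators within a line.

(row=0, col=0): c = 0.0100 + 1.0200i → escape time 6
(row=0, col=1): c = 0.1875 + 1.0200i → escape time 4
(row=0, col=2): c = 0.3650 + 1.0200i → escape time 3
(row=0, col=3): c = 0.5425 + 1.0200i → escape time 2
(row=0, col=4): c = 0.7200 + 1.0200i → escape time 2
(row=1, col=0): c = 0.0100 + 0.6775i → escape time 9
(row=1, col=1): c = 0.1875 + 0.6775i → escape time 8
(row=1, col=2): c = 0.3650 + 0.6775i → escape time 9
(row=1, col=3): c = 0.5425 + 0.6775i → escape time 3
(row=1, col=4): c = 0.7200 + 0.6775i → escape time 3
(row=2, col=0): c = 0.0100 + 0.3350i → escape time 9
(row=2, col=1): c = 0.1875 + 0.3350i → escape time 9
(row=2, col=2): c = 0.3650 + 0.3350i → escape time 9
(row=2, col=3): c = 0.5425 + 0.3350i → escape time 4
(row=2, col=4): c = 0.7200 + 0.3350i → escape time 3
(row=3, col=0): c = 0.0100 + -0.0075i → escape time 9
(row=3, col=1): c = 0.1875 + -0.0075i → escape time 9
(row=3, col=2): c = 0.3650 + -0.0075i → escape time 8
(row=3, col=3): c = 0.5425 + -0.0075i → escape time 4
(row=3, col=4): c = 0.7200 + -0.0075i → escape time 3
(row=4, col=0): c = 0.0100 + -0.3500i → escape time 9
(row=4, col=1): c = 0.1875 + -0.3500i → escape time 9
(row=4, col=2): c = 0.3650 + -0.3500i → escape time 9
(row=4, col=3): c = 0.5425 + -0.3500i → escape time 4
(row=4, col=4): c = 0.7200 + -0.3500i → escape time 3

Answer: 64322
98933
99943
99843
99943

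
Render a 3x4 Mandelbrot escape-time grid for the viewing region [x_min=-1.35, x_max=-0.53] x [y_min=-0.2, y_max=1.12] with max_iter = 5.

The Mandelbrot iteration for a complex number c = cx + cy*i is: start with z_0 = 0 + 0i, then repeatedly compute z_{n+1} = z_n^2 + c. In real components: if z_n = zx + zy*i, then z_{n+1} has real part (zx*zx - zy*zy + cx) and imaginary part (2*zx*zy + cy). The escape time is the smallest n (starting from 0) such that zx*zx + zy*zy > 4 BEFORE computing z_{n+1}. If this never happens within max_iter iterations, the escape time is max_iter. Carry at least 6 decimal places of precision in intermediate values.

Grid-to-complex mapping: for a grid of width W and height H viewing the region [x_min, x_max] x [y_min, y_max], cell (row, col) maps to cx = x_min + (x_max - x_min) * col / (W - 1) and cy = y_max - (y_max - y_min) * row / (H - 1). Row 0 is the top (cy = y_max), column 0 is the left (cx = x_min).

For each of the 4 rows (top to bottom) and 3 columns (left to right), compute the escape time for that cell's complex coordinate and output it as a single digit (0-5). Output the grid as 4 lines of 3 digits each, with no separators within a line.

Answer: 233
345
555
555

Derivation:
(row=0, col=0): c = -1.3500 + 1.1200i → escape time 2
(row=0, col=1): c = -0.9400 + 1.1200i → escape time 3
(row=0, col=2): c = -0.5300 + 1.1200i → escape time 3
(row=1, col=0): c = -1.3500 + 0.6800i → escape time 3
(row=1, col=1): c = -0.9400 + 0.6800i → escape time 4
(row=1, col=2): c = -0.5300 + 0.6800i → escape time 5
(row=2, col=0): c = -1.3500 + 0.2400i → escape time 5
(row=2, col=1): c = -0.9400 + 0.2400i → escape time 5
(row=2, col=2): c = -0.5300 + 0.2400i → escape time 5
(row=3, col=0): c = -1.3500 + -0.2000i → escape time 5
(row=3, col=1): c = -0.9400 + -0.2000i → escape time 5
(row=3, col=2): c = -0.5300 + -0.2000i → escape time 5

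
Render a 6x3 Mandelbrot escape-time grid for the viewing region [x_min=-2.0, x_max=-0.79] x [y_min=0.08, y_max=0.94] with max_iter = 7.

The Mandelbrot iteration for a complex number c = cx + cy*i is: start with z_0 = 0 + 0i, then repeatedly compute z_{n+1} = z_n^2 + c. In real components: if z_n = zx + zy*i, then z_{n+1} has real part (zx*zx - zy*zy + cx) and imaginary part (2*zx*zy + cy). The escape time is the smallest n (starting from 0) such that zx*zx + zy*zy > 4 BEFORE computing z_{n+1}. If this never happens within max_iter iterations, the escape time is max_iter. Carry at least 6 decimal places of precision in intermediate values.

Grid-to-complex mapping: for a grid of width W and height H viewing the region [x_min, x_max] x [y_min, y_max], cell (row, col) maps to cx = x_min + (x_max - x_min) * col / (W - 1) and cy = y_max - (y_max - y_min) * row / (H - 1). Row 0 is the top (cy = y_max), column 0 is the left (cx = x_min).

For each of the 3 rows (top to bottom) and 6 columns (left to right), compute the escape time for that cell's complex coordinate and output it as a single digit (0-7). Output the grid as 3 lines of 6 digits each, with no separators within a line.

(row=0, col=0): c = -2.0000 + 0.9400i → escape time 1
(row=0, col=1): c = -1.7580 + 0.9400i → escape time 2
(row=0, col=2): c = -1.5160 + 0.9400i → escape time 3
(row=0, col=3): c = -1.2740 + 0.9400i → escape time 3
(row=0, col=4): c = -1.0320 + 0.9400i → escape time 3
(row=0, col=5): c = -0.7900 + 0.9400i → escape time 3
(row=1, col=0): c = -2.0000 + 0.5100i → escape time 1
(row=1, col=1): c = -1.7580 + 0.5100i → escape time 3
(row=1, col=2): c = -1.5160 + 0.5100i → escape time 3
(row=1, col=3): c = -1.2740 + 0.5100i → escape time 4
(row=1, col=4): c = -1.0320 + 0.5100i → escape time 5
(row=1, col=5): c = -0.7900 + 0.5100i → escape time 6
(row=2, col=0): c = -2.0000 + 0.0800i → escape time 1
(row=2, col=1): c = -1.7580 + 0.0800i → escape time 5
(row=2, col=2): c = -1.5160 + 0.0800i → escape time 7
(row=2, col=3): c = -1.2740 + 0.0800i → escape time 7
(row=2, col=4): c = -1.0320 + 0.0800i → escape time 7
(row=2, col=5): c = -0.7900 + 0.0800i → escape time 7

Answer: 123333
133456
157777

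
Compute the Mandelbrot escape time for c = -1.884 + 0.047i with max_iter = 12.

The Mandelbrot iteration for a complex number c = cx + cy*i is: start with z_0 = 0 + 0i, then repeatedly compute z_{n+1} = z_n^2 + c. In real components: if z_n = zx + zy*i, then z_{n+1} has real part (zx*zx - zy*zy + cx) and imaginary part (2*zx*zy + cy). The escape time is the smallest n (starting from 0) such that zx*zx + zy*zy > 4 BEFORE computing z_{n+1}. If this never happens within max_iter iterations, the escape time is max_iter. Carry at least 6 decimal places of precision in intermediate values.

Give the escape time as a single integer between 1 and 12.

Answer: 6

Derivation:
z_0 = 0 + 0i, c = -1.8840 + 0.0470i
Iter 1: z = -1.8840 + 0.0470i, |z|^2 = 3.5517
Iter 2: z = 1.6632 + -0.1301i, |z|^2 = 2.7833
Iter 3: z = 0.8655 + -0.3858i, |z|^2 = 0.8978
Iter 4: z = -1.2838 + -0.6207i, |z|^2 = 2.0334
Iter 5: z = -0.6212 + 1.6408i, |z|^2 = 3.0780
Iter 6: z = -4.1902 + -1.9915i, |z|^2 = 21.5240
Escaped at iteration 6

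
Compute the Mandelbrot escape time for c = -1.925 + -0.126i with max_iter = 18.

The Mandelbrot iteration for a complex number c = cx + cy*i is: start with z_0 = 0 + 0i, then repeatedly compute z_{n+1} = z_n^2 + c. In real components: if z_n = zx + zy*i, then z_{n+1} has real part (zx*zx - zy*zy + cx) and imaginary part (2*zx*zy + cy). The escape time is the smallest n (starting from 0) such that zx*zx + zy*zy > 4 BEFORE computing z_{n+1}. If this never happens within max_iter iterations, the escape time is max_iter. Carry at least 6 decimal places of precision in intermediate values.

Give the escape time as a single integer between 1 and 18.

z_0 = 0 + 0i, c = -1.9250 + -0.1260i
Iter 1: z = -1.9250 + -0.1260i, |z|^2 = 3.7215
Iter 2: z = 1.7647 + 0.3591i, |z|^2 = 3.2433
Iter 3: z = 1.0604 + 1.1414i, |z|^2 = 2.4273
Iter 4: z = -2.1035 + 2.2947i, |z|^2 = 9.6904
Escaped at iteration 4

Answer: 4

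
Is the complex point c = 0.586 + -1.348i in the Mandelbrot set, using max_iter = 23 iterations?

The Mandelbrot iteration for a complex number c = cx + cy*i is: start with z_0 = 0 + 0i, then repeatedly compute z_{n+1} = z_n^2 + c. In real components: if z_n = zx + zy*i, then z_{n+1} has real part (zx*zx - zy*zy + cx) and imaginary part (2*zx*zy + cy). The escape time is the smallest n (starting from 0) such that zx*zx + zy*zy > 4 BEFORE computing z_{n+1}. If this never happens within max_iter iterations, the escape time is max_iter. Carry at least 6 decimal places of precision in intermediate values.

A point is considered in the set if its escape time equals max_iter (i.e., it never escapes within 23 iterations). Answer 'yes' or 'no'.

z_0 = 0 + 0i, c = 0.5860 + -1.3480i
Iter 1: z = 0.5860 + -1.3480i, |z|^2 = 2.1605
Iter 2: z = -0.8877 + -2.9279i, |z|^2 = 9.3604
Escaped at iteration 2

Answer: no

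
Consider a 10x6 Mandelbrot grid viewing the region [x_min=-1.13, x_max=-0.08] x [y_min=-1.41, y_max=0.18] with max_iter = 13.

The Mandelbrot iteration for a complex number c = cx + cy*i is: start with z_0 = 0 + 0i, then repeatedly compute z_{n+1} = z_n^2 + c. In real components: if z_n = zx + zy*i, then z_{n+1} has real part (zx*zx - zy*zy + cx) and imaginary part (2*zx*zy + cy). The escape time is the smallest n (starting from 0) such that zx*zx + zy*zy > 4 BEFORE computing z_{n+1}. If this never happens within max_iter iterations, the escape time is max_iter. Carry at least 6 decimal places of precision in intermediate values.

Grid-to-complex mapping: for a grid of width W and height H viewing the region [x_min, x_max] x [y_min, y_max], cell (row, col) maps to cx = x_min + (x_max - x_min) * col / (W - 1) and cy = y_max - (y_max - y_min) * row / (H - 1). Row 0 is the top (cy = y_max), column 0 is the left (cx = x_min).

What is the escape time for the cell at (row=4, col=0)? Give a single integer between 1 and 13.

Answer: 3

Derivation:
z_0 = 0 + 0i, c = -1.1300 + -1.0920i
Iter 1: z = -1.1300 + -1.0920i, |z|^2 = 2.4694
Iter 2: z = -1.0456 + 1.3759i, |z|^2 = 2.9864
Iter 3: z = -1.9300 + -3.9692i, |z|^2 = 19.4795
Escaped at iteration 3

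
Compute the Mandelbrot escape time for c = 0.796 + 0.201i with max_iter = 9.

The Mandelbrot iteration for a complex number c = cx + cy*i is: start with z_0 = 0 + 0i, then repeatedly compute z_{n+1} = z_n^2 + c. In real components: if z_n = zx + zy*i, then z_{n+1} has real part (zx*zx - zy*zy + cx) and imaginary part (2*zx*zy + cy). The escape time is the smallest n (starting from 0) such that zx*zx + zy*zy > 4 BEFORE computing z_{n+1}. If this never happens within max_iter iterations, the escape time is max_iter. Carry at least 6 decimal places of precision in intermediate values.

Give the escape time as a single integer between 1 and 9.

Answer: 3

Derivation:
z_0 = 0 + 0i, c = 0.7960 + 0.2010i
Iter 1: z = 0.7960 + 0.2010i, |z|^2 = 0.6740
Iter 2: z = 1.3892 + 0.5210i, |z|^2 = 2.2014
Iter 3: z = 2.4545 + 1.6485i, |z|^2 = 8.7422
Escaped at iteration 3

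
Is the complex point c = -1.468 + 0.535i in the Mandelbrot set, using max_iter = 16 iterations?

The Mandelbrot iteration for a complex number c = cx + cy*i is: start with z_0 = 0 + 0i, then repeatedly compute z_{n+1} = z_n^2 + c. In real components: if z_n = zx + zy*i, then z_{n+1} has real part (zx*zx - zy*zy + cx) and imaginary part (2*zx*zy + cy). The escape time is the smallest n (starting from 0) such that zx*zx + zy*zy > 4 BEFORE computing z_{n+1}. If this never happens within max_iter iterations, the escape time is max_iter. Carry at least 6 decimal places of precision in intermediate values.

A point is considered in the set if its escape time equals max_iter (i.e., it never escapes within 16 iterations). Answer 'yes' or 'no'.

Answer: no

Derivation:
z_0 = 0 + 0i, c = -1.4680 + 0.5350i
Iter 1: z = -1.4680 + 0.5350i, |z|^2 = 2.4412
Iter 2: z = 0.4008 + -1.0358i, |z|^2 = 1.2334
Iter 3: z = -2.3802 + -0.2953i, |z|^2 = 5.7523
Escaped at iteration 3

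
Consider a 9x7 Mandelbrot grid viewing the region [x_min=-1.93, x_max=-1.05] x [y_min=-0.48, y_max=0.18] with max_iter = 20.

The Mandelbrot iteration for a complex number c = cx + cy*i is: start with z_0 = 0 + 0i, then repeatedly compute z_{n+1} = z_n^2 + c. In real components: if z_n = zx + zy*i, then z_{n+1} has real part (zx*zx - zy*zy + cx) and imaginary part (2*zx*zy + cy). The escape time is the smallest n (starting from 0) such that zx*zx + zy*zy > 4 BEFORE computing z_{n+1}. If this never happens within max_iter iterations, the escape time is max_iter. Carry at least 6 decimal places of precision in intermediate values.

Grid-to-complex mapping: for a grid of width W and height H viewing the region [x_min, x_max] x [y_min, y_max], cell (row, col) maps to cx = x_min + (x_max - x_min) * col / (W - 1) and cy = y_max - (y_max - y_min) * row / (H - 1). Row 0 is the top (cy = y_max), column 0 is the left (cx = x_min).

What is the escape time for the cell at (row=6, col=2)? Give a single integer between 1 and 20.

z_0 = 0 + 0i, c = -1.7100 + -0.4800i
Iter 1: z = -1.7100 + -0.4800i, |z|^2 = 3.1545
Iter 2: z = 0.9837 + 1.1616i, |z|^2 = 2.3170
Iter 3: z = -2.0916 + 1.8053i, |z|^2 = 7.6342
Escaped at iteration 3

Answer: 3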